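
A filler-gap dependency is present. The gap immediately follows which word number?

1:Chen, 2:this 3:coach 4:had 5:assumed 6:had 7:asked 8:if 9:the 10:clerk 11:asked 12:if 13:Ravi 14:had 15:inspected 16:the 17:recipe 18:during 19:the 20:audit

The displaced element is "Chen" (word 1).
It is linked across 1 clause boundary (Ø).
It functions as the subject of "asked", so the gap sits immediately after word 5 ("assumed").
Base order: This coach had assumed that Chen had asked if the clerk asked if Ravi had inspected the recipe during the audit.

5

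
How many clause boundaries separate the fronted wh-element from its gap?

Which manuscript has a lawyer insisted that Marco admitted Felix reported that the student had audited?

"which manuscript" is extracted from the object of "audited".
Boundaries crossed, outermost first: [that], [Ø], [that] — 3 in total.

3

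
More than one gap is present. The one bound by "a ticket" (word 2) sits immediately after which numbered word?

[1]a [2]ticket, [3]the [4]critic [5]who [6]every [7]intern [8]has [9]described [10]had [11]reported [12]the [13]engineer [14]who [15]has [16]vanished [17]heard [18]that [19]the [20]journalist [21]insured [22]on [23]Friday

The displaced element is "a ticket" (word 2).
It is linked across 2 clause boundaries (Ø → that).
It functions as the direct object of "insured", so the gap sits immediately after word 21 ("insured").
Base order: The critic who every intern has described had reported the engineer who has vanished heard that the journalist insured a ticket on Friday.

21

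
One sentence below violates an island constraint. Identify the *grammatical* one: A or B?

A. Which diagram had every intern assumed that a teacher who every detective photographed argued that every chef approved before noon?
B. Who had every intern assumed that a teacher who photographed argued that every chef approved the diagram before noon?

In B, the wh-phrase is extracted from inside a complex-NP island (relative clause) (introduced by "who"), which blocks movement.
In A, the extraction path crosses only that-complement boundaries, which are transparent.
So A is grammatical.

A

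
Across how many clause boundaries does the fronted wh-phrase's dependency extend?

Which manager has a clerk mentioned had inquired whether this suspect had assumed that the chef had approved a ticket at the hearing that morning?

1

"which manager" is extracted from the subject of "inquired".
Boundaries crossed, outermost first: [Ø] — 1 in total.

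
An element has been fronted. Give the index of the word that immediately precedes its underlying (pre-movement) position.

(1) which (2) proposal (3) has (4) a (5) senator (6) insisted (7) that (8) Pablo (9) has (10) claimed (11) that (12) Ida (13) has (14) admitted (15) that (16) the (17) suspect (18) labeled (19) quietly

The displaced element is "which proposal" (word 2).
It is linked across 3 clause boundaries (that → that → that).
It functions as the direct object of "labeled", so the gap sits immediately after word 18 ("labeled").
Base order: A senator has insisted that Pablo has claimed that Ida has admitted that the suspect labeled which proposal quietly.

18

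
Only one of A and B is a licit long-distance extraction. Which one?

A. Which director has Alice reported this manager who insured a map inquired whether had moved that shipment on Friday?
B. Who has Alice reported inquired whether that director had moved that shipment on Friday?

In A, the wh-phrase is extracted from inside a wh-island (introduced by "whether"), which blocks movement.
In B, the extraction path crosses only that-complement boundaries, which are transparent.
So B is grammatical.

B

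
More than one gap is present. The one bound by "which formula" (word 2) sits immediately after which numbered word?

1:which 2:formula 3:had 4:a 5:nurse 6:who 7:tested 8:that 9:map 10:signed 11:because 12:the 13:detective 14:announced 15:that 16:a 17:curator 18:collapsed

10

The displaced element is "which formula" (word 2).
It functions as the direct object of "signed", so the gap sits immediately after word 10 ("signed").
Base order: A nurse who tested that map had signed which formula because the detective announced that a curator collapsed.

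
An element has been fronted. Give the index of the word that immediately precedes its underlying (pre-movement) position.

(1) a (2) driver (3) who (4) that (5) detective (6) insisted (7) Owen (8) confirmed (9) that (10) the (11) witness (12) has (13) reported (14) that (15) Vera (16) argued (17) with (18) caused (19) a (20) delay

17

The displaced element is "a driver" (word 2).
It is linked across 3 clause boundaries (Ø → that → that).
It functions as the object of the preposition "with" of "argued", so the gap sits immediately after word 17 ("with").
Base order: That detective insisted Owen confirmed that the witness has reported that Vera argued with a driver.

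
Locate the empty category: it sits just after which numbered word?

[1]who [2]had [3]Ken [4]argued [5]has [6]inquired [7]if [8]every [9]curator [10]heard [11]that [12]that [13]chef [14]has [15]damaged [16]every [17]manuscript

4

The displaced element is "who" (word 1).
It is linked across 1 clause boundary (Ø).
It functions as the subject of "inquired", so the gap sits immediately after word 4 ("argued").
Base order: Ken had argued that who has inquired if every curator heard that that chef has damaged every manuscript.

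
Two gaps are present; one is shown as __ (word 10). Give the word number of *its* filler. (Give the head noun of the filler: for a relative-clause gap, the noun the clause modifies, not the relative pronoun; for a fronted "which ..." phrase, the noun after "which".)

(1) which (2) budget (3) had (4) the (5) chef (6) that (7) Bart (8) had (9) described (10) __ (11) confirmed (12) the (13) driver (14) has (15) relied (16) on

The marked gap is inside the relative clause, the direct object of "described".
Its filler is the head noun "chef" (via "that"), at word 5.
(The other dependency links word 2 to a gap after word 16.)

5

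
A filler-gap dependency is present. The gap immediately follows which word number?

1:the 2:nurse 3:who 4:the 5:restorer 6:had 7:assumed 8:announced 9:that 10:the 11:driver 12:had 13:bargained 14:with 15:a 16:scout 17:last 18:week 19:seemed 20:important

The displaced element is "the nurse" (word 2).
It is linked across 1 clause boundary (Ø).
It functions as the subject of "announced", so the gap sits immediately after word 7 ("assumed").
Base order: The restorer had assumed that the nurse announced that the driver had bargained with a scout last week.

7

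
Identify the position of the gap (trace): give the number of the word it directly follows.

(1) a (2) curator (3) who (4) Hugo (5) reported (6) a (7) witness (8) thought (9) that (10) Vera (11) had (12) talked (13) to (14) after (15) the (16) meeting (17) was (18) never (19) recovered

The displaced element is "a curator" (word 2).
It is linked across 2 clause boundaries (Ø → that).
It functions as the object of the preposition "to" of "talked", so the gap sits immediately after word 13 ("to").
Base order: Hugo reported a witness thought that Vera had talked to a curator after the meeting.

13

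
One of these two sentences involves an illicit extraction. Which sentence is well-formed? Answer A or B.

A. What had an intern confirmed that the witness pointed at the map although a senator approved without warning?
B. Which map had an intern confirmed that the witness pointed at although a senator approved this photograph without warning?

B

In A, the wh-phrase is extracted from inside an adjunct island (introduced by "although"), which blocks movement.
In B, the extraction path crosses only that-complement boundaries, which are transparent.
So B is grammatical.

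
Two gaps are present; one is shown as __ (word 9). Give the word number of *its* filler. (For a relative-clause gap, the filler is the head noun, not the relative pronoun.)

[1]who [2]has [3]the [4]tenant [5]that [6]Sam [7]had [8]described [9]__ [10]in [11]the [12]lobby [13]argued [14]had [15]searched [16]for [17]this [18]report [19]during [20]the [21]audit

The marked gap is inside the relative clause, the direct object of "described".
Its filler is the head noun "tenant" (via "that"), at word 4.
(The other dependency links word 1 to a gap after word 13.)

4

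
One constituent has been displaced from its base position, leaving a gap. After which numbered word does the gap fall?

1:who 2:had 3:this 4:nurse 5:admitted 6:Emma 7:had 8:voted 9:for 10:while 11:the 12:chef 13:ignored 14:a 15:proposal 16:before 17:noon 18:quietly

9

The displaced element is "who" (word 1).
It is linked across 1 clause boundary (Ø).
It functions as the object of the preposition "for" of "voted", so the gap sits immediately after word 9 ("for").
Base order: This nurse had admitted Emma had voted for who while the chef ignored a proposal before noon quietly.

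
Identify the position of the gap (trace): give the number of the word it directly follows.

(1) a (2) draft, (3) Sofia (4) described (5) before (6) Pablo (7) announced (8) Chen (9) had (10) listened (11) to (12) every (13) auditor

The displaced element is "a draft" (word 2).
It functions as the direct object of "described", so the gap sits immediately after word 4 ("described").
Base order: Sofia described a draft before Pablo announced Chen had listened to every auditor.

4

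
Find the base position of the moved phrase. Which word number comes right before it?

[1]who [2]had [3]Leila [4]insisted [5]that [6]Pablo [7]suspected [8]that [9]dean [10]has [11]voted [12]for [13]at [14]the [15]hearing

12

The displaced element is "who" (word 1).
It is linked across 2 clause boundaries (that → Ø).
It functions as the object of the preposition "for" of "voted", so the gap sits immediately after word 12 ("for").
Base order: Leila had insisted that Pablo suspected that dean has voted for who at the hearing.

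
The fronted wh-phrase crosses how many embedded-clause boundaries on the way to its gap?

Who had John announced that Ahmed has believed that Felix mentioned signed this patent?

"who" is extracted from the subject of "signed".
Boundaries crossed, outermost first: [that], [that], [Ø] — 3 in total.

3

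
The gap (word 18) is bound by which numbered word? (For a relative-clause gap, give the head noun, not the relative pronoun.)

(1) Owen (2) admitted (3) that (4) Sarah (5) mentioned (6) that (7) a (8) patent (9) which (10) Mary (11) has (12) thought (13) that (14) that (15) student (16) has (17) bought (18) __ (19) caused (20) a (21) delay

The gap at 18 is the object of "bought", inside a relative clause.
The relative pronoun is "which" (word 9); it is bound by the head noun immediately before it.
Its filler is the head noun "patent", at word 8.

8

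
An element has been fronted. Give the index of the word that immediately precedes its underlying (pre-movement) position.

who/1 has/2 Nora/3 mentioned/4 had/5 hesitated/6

The displaced element is "who" (word 1).
It is linked across 1 clause boundary (Ø).
It functions as the subject of "hesitated", so the gap sits immediately after word 4 ("mentioned").
Base order: Nora has mentioned that who had hesitated.

4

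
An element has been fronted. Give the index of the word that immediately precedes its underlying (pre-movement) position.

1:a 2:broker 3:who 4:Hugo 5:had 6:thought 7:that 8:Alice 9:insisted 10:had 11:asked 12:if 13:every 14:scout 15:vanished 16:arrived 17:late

The displaced element is "a broker" (word 2).
It is linked across 2 clause boundaries (that → Ø).
It functions as the subject of "asked", so the gap sits immediately after word 9 ("insisted").
Base order: Hugo had thought that Alice insisted that a broker had asked if every scout vanished.

9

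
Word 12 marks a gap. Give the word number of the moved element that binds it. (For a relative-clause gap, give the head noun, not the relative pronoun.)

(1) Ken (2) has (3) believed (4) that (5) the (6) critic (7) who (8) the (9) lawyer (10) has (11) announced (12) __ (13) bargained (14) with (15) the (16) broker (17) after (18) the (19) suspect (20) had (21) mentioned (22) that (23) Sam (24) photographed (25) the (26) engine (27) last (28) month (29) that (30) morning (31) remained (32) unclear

The gap at 12 is the subject of "bargained", inside a relative clause.
The relative pronoun is "who" (word 7); it is bound by the head noun immediately before it.
Its filler is the head noun "critic", at word 6.

6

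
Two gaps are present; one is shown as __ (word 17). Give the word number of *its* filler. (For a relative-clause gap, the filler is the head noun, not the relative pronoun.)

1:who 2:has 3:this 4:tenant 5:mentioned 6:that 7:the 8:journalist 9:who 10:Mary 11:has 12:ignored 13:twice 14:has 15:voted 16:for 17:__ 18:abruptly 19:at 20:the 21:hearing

The marked gap is the object of the preposition "for" of "voted".
Its filler is the fronted wh-phrase "who", at word 1.
(The other dependency links word 8 to a gap after word 12.)

1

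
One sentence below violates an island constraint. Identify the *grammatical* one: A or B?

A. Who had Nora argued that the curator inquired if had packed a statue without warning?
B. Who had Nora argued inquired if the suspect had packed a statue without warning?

B

In A, the wh-phrase is extracted from inside a wh-island (introduced by "if"), which blocks movement.
In B, the extraction path crosses only that-complement boundaries, which are transparent.
So B is grammatical.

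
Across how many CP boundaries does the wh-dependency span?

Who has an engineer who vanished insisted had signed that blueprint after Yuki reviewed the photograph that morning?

1

"who" is extracted from the subject of "signed".
Boundaries crossed, outermost first: [Ø] — 1 in total.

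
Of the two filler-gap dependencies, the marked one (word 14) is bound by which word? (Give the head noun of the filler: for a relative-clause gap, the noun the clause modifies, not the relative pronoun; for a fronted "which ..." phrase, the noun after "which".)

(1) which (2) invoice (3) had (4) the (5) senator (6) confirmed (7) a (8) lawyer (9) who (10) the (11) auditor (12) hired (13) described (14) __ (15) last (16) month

The marked gap is the direct object of "described".
Its filler is the fronted wh-phrase "which invoice", at word 2.
(The other dependency links word 8 to a gap after word 12.)

2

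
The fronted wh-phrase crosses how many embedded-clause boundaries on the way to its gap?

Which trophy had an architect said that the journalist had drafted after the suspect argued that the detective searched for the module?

"which trophy" is extracted from the object of "drafted".
Boundaries crossed, outermost first: [that] — 1 in total.

1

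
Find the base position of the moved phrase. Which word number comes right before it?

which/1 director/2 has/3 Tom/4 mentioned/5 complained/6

5

The displaced element is "which director" (word 2).
It is linked across 1 clause boundary (Ø).
It functions as the subject of "complained", so the gap sits immediately after word 5 ("mentioned").
Base order: Tom has mentioned that which director complained.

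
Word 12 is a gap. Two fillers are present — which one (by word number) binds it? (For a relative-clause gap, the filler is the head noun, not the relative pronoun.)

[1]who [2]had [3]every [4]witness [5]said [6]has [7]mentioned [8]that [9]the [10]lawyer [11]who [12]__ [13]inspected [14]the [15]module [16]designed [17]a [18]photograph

10

The marked gap is inside the relative clause, the subject of "inspected".
Its filler is the head noun "lawyer" (via "who"), at word 10.
(The other dependency links word 1 to a gap after word 5.)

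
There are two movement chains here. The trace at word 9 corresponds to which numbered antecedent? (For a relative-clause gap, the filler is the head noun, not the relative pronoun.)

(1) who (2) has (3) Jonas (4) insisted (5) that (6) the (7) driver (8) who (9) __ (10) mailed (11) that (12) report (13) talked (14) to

7

The marked gap is inside the relative clause, the subject of "mailed".
Its filler is the head noun "driver" (via "who"), at word 7.
(The other dependency links word 1 to a gap after word 14.)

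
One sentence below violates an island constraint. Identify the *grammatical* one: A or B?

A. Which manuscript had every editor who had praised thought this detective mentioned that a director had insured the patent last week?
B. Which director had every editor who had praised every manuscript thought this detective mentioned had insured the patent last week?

B

In A, the wh-phrase is extracted from inside a complex-NP island (relative clause) (introduced by "who"), which blocks movement.
In B, the extraction path crosses only that-complement boundaries, which are transparent.
So B is grammatical.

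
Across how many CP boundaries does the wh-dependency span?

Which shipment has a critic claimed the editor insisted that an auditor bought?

"which shipment" is extracted from the object of "bought".
Boundaries crossed, outermost first: [Ø], [that] — 2 in total.

2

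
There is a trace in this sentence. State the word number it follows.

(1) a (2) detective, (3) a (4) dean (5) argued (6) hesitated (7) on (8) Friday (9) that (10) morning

5

The displaced element is "a detective" (word 2).
It is linked across 1 clause boundary (Ø).
It functions as the subject of "hesitated", so the gap sits immediately after word 5 ("argued").
Base order: A dean argued that a detective hesitated on Friday that morning.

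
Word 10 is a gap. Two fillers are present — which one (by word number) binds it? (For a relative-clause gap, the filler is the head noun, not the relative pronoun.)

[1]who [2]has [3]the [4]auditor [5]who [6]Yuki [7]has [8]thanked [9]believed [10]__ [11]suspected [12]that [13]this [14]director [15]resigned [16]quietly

The marked gap is the subject of "suspected".
Its filler is the fronted wh-phrase "who", at word 1.
(The other dependency links word 4 to a gap after word 8.)

1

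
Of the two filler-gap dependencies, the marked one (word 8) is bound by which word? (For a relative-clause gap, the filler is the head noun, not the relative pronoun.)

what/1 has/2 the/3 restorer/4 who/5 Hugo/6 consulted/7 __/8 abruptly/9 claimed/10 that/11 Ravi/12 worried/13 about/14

4

The marked gap is inside the relative clause, the direct object of "consulted".
Its filler is the head noun "restorer" (via "who"), at word 4.
(The other dependency links word 1 to a gap after word 14.)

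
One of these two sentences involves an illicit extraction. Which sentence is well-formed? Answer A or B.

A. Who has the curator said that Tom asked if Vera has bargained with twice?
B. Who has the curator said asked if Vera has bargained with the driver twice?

B

In A, the wh-phrase is extracted from inside a wh-island (introduced by "if"), which blocks movement.
In B, the extraction path crosses only that-complement boundaries, which are transparent.
So B is grammatical.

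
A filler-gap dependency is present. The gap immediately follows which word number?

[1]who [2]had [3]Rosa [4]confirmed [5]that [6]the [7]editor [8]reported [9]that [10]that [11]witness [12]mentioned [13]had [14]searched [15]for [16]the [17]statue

The displaced element is "who" (word 1).
It is linked across 3 clause boundaries (that → that → Ø).
It functions as the subject of "searched", so the gap sits immediately after word 12 ("mentioned").
Base order: Rosa had confirmed that the editor reported that that witness mentioned that who had searched for the statue.

12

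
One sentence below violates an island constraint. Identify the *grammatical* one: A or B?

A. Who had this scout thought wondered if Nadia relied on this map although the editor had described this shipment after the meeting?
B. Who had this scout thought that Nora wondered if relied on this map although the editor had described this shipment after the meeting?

A

In B, the wh-phrase is extracted from inside a wh-island (introduced by "if"), which blocks movement.
In A, the extraction path crosses only that-complement boundaries, which are transparent.
So A is grammatical.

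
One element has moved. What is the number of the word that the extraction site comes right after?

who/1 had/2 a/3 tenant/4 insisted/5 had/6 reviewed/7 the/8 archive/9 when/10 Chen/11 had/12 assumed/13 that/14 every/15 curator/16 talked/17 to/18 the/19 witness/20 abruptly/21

The displaced element is "who" (word 1).
It is linked across 1 clause boundary (Ø).
It functions as the subject of "reviewed", so the gap sits immediately after word 5 ("insisted").
Base order: A tenant had insisted who had reviewed the archive when Chen had assumed that every curator talked to the witness abruptly.

5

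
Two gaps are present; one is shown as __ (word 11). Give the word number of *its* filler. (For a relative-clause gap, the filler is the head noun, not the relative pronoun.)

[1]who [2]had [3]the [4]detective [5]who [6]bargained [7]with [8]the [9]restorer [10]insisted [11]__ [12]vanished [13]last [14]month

The marked gap is the subject of "vanished".
Its filler is the fronted wh-phrase "who", at word 1.
(The other dependency links word 4 to a gap after word 5.)

1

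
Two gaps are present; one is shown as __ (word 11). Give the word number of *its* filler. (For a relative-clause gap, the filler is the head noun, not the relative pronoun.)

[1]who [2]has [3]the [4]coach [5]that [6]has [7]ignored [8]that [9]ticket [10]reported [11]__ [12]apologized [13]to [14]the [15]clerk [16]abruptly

The marked gap is the subject of "apologized".
Its filler is the fronted wh-phrase "who", at word 1.
(The other dependency links word 4 to a gap after word 5.)

1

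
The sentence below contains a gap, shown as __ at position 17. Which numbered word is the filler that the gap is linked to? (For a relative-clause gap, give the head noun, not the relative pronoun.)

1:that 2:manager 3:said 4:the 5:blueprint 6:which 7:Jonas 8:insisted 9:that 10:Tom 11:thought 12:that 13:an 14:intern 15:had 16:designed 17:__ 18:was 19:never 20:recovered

The gap at 17 is the object of "designed", inside a relative clause.
The relative pronoun is "which" (word 6); it is bound by the head noun immediately before it.
Its filler is the head noun "blueprint", at word 5.

5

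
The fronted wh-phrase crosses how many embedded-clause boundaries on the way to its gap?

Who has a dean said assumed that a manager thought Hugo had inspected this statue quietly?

"who" is extracted from the subject of "assumed".
Boundaries crossed, outermost first: [Ø] — 1 in total.

1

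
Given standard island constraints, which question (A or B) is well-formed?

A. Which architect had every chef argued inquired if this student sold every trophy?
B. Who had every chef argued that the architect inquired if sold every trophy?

In B, the wh-phrase is extracted from inside a wh-island (introduced by "if"), which blocks movement.
In A, the extraction path crosses only that-complement boundaries, which are transparent.
So A is grammatical.

A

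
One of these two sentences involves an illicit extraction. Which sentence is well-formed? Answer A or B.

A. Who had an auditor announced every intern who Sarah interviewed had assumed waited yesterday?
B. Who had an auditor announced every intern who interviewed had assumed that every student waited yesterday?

In B, the wh-phrase is extracted from inside a complex-NP island (relative clause) (introduced by "who"), which blocks movement.
In A, the extraction path crosses only that-complement boundaries, which are transparent.
So A is grammatical.

A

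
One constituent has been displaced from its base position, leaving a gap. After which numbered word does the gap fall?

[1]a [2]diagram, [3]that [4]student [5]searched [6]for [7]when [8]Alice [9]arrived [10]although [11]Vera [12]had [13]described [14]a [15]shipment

6

The displaced element is "a diagram" (word 2).
It functions as the object of the preposition "for" of "searched", so the gap sits immediately after word 6 ("for").
Base order: That student searched for a diagram when Alice arrived although Vera had described a shipment.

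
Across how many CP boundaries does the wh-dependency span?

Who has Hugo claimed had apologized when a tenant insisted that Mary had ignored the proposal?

"who" is extracted from the subject of "apologized".
Boundaries crossed, outermost first: [Ø] — 1 in total.

1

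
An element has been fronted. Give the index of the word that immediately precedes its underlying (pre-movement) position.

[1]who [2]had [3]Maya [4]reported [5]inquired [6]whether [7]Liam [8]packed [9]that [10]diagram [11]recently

4

The displaced element is "who" (word 1).
It is linked across 1 clause boundary (Ø).
It functions as the subject of "inquired", so the gap sits immediately after word 4 ("reported").
Base order: Maya had reported that who inquired whether Liam packed that diagram recently.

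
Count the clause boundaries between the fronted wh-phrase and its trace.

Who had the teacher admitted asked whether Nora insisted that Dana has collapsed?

1

"who" is extracted from the subject of "asked".
Boundaries crossed, outermost first: [Ø] — 1 in total.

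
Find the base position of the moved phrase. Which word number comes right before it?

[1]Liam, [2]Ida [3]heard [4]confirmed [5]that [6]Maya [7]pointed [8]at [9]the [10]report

The displaced element is "Liam" (word 1).
It is linked across 1 clause boundary (Ø).
It functions as the subject of "confirmed", so the gap sits immediately after word 3 ("heard").
Base order: Ida heard that Liam confirmed that Maya pointed at the report.

3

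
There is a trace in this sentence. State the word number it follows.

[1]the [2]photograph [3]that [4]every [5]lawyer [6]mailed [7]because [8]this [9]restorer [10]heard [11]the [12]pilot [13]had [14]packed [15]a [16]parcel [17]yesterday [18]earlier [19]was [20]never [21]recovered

The displaced element is "the photograph" (word 2).
It functions as the direct object of "mailed", so the gap sits immediately after word 6 ("mailed").
Base order: Every lawyer mailed the photograph because this restorer heard the pilot had packed a parcel yesterday earlier.

6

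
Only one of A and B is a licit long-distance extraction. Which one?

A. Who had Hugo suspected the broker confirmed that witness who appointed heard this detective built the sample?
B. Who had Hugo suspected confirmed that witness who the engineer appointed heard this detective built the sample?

B

In A, the wh-phrase is extracted from inside a complex-NP island (relative clause) (introduced by "who"), which blocks movement.
In B, the extraction path crosses only that-complement boundaries, which are transparent.
So B is grammatical.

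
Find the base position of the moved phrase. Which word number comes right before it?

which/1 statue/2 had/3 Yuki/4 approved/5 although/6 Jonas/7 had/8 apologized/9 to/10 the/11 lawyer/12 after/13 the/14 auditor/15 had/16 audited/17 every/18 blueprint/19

5

The displaced element is "which statue" (word 2).
It functions as the direct object of "approved", so the gap sits immediately after word 5 ("approved").
Base order: Yuki had approved which statue although Jonas had apologized to the lawyer after the auditor had audited every blueprint.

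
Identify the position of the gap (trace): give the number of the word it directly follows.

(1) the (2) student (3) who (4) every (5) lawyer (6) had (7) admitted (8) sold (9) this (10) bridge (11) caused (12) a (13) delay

7

The displaced element is "the student" (word 2).
It is linked across 1 clause boundary (Ø).
It functions as the subject of "sold", so the gap sits immediately after word 7 ("admitted").
Base order: Every lawyer had admitted the student sold this bridge.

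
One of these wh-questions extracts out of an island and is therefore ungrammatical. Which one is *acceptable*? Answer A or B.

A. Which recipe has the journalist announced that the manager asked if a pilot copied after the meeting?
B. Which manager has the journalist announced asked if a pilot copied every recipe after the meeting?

B

In A, the wh-phrase is extracted from inside a wh-island (introduced by "if"), which blocks movement.
In B, the extraction path crosses only that-complement boundaries, which are transparent.
So B is grammatical.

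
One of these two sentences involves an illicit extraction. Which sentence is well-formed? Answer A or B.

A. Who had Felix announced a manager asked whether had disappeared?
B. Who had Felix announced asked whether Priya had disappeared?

B

In A, the wh-phrase is extracted from inside a wh-island (introduced by "whether"), which blocks movement.
In B, the extraction path crosses only that-complement boundaries, which are transparent.
So B is grammatical.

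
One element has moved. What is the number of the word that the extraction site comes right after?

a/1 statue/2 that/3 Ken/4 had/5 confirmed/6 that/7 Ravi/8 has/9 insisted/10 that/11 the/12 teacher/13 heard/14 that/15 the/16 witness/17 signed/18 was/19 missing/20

The displaced element is "a statue" (word 2).
It is linked across 3 clause boundaries (that → that → that).
It functions as the direct object of "signed", so the gap sits immediately after word 18 ("signed").
Base order: Ken had confirmed that Ravi has insisted that the teacher heard that the witness signed a statue.

18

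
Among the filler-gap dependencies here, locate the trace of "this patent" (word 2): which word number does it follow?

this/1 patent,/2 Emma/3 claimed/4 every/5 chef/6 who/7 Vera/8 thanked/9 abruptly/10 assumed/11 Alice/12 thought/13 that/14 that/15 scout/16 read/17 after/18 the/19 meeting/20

The displaced element is "this patent" (word 2).
It is linked across 3 clause boundaries (Ø → Ø → that).
It functions as the direct object of "read", so the gap sits immediately after word 17 ("read").
Base order: Emma claimed every chef who Vera thanked abruptly assumed Alice thought that that scout read this patent after the meeting.

17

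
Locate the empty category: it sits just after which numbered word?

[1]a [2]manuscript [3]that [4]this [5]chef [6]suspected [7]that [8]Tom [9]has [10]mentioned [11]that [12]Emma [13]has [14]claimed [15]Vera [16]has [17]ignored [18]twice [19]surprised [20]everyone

The displaced element is "a manuscript" (word 2).
It is linked across 3 clause boundaries (that → that → Ø).
It functions as the direct object of "ignored", so the gap sits immediately after word 17 ("ignored").
Base order: This chef suspected that Tom has mentioned that Emma has claimed Vera has ignored a manuscript twice.

17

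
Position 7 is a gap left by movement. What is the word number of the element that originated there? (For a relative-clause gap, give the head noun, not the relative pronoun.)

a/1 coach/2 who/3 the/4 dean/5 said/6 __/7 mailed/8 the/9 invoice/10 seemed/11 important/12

The gap at 7 is the subject of "mailed", inside a relative clause.
The relative pronoun is "who" (word 3); it is bound by the head noun immediately before it.
Its filler is the head noun "coach", at word 2.

2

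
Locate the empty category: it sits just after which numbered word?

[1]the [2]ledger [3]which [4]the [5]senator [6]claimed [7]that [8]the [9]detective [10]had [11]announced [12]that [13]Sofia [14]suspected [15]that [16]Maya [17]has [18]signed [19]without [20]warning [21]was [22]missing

18

The displaced element is "the ledger" (word 2).
It is linked across 3 clause boundaries (that → that → that).
It functions as the direct object of "signed", so the gap sits immediately after word 18 ("signed").
Base order: The senator claimed that the detective had announced that Sofia suspected that Maya has signed the ledger without warning.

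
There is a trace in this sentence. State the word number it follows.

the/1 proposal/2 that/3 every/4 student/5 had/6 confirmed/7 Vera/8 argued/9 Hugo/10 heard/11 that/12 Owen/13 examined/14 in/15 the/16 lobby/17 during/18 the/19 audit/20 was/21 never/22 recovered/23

The displaced element is "the proposal" (word 2).
It is linked across 3 clause boundaries (Ø → Ø → that).
It functions as the direct object of "examined", so the gap sits immediately after word 14 ("examined").
Base order: Every student had confirmed Vera argued Hugo heard that Owen examined the proposal in the lobby during the audit.

14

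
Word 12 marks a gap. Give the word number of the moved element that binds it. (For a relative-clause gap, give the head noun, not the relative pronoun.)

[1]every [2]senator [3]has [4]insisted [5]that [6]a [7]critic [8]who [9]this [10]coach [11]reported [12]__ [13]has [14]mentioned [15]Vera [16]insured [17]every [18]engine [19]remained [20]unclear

7

The gap at 12 is the subject of "mentioned", inside a relative clause.
The relative pronoun is "who" (word 8); it is bound by the head noun immediately before it.
Its filler is the head noun "critic", at word 7.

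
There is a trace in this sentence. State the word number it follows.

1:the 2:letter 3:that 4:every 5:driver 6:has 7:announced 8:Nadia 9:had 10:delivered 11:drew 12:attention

10

The displaced element is "the letter" (word 2).
It is linked across 1 clause boundary (Ø).
It functions as the direct object of "delivered", so the gap sits immediately after word 10 ("delivered").
Base order: Every driver has announced Nadia had delivered the letter.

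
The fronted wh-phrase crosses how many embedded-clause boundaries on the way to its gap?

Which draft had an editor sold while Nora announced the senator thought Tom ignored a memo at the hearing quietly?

0

"which draft" originates inside the matrix clause — no clause boundary is crossed.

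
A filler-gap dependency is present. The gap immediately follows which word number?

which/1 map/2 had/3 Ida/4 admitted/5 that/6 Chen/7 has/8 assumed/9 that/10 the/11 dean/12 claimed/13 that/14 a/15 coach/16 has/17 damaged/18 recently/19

The displaced element is "which map" (word 2).
It is linked across 3 clause boundaries (that → that → that).
It functions as the direct object of "damaged", so the gap sits immediately after word 18 ("damaged").
Base order: Ida had admitted that Chen has assumed that the dean claimed that a coach has damaged which map recently.

18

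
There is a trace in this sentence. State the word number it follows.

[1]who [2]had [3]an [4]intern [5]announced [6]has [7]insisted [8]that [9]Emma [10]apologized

The displaced element is "who" (word 1).
It is linked across 1 clause boundary (Ø).
It functions as the subject of "insisted", so the gap sits immediately after word 5 ("announced").
Base order: An intern had announced that who has insisted that Emma apologized.

5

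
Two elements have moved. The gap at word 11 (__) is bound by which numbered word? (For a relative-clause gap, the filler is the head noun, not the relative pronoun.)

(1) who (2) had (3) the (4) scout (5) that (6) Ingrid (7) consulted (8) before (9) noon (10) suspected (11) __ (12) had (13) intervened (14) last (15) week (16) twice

The marked gap is the subject of "intervened".
Its filler is the fronted wh-phrase "who", at word 1.
(The other dependency links word 4 to a gap after word 7.)

1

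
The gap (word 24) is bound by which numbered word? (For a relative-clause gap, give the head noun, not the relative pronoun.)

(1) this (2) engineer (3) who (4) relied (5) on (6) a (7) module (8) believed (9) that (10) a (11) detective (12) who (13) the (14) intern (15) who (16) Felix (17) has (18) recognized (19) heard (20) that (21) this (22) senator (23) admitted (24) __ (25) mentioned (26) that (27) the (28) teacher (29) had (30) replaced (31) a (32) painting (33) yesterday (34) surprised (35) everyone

11

The gap at 24 is the subject of "mentioned", inside a relative clause.
The relative pronoun is "who" (word 12); it is bound by the head noun immediately before it.
Its filler is the head noun "detective", at word 11.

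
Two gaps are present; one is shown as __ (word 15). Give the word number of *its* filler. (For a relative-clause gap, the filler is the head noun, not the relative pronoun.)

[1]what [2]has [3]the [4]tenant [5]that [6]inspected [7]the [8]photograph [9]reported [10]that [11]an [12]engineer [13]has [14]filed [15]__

1

The marked gap is the direct object of "filed".
Its filler is the fronted wh-phrase "what", at word 1.
(The other dependency links word 4 to a gap after word 5.)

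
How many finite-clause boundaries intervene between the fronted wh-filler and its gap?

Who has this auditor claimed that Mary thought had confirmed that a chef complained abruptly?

2

"who" is extracted from the subject of "confirmed".
Boundaries crossed, outermost first: [that], [Ø] — 2 in total.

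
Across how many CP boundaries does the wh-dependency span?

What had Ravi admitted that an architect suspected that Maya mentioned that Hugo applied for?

3

"what" is extracted from the PP object of "applied".
Boundaries crossed, outermost first: [that], [that], [that] — 3 in total.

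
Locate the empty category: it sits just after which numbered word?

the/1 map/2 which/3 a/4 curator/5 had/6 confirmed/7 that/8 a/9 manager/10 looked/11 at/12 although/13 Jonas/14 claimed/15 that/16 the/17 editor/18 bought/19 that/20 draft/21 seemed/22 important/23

12

The displaced element is "the map" (word 2).
It is linked across 1 clause boundary (that).
It functions as the object of the preposition "at" of "looked", so the gap sits immediately after word 12 ("at").
Base order: A curator had confirmed that a manager looked at the map although Jonas claimed that the editor bought that draft.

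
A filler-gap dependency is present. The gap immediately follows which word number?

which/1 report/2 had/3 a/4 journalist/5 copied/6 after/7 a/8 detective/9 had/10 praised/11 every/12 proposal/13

The displaced element is "which report" (word 2).
It functions as the direct object of "copied", so the gap sits immediately after word 6 ("copied").
Base order: A journalist had copied which report after a detective had praised every proposal.

6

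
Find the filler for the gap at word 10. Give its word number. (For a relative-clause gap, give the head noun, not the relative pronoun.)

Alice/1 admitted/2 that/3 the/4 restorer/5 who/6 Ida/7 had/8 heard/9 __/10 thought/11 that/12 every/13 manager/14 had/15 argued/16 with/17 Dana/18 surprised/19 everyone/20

5

The gap at 10 is the subject of "thought", inside a relative clause.
The relative pronoun is "who" (word 6); it is bound by the head noun immediately before it.
Its filler is the head noun "restorer", at word 5.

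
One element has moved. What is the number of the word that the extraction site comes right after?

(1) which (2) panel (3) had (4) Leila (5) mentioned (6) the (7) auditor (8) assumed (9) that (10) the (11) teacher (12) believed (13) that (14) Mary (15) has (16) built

The displaced element is "which panel" (word 2).
It is linked across 3 clause boundaries (Ø → that → that).
It functions as the direct object of "built", so the gap sits immediately after word 16 ("built").
Base order: Leila had mentioned the auditor assumed that the teacher believed that Mary has built which panel.

16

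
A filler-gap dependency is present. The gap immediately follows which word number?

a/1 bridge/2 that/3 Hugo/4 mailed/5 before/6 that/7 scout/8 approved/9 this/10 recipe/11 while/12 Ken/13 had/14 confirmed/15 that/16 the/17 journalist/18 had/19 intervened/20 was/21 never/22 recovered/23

The displaced element is "a bridge" (word 2).
It functions as the direct object of "mailed", so the gap sits immediately after word 5 ("mailed").
Base order: Hugo mailed a bridge before that scout approved this recipe while Ken had confirmed that the journalist had intervened.

5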